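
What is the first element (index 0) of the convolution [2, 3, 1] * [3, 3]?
Use y[k] = Σ_i a[i]·b[k-i] at k=0. y[0] = 2×3 = 6

6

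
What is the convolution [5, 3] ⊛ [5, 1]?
y[0] = 5×5 = 25; y[1] = 5×1 + 3×5 = 20; y[2] = 3×1 = 3

[25, 20, 3]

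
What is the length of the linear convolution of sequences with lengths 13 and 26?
Linear/full convolution length: m + n - 1 = 13 + 26 - 1 = 38

38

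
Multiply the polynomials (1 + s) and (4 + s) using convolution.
Ascending coefficients: a = [1, 1], b = [4, 1]. c[0] = 1×4 = 4; c[1] = 1×1 + 1×4 = 5; c[2] = 1×1 = 1. Result coefficients: [4, 5, 1] → 4 + 5s + s^2

4 + 5s + s^2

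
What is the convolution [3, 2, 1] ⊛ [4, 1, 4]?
y[0] = 3×4 = 12; y[1] = 3×1 + 2×4 = 11; y[2] = 3×4 + 2×1 + 1×4 = 18; y[3] = 2×4 + 1×1 = 9; y[4] = 1×4 = 4

[12, 11, 18, 9, 4]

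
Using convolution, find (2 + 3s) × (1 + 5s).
Ascending coefficients: a = [2, 3], b = [1, 5]. c[0] = 2×1 = 2; c[1] = 2×5 + 3×1 = 13; c[2] = 3×5 = 15. Result coefficients: [2, 13, 15] → 2 + 13s + 15s^2

2 + 13s + 15s^2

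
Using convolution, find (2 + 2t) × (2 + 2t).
Ascending coefficients: a = [2, 2], b = [2, 2]. c[0] = 2×2 = 4; c[1] = 2×2 + 2×2 = 8; c[2] = 2×2 = 4. Result coefficients: [4, 8, 4] → 4 + 8t + 4t^2

4 + 8t + 4t^2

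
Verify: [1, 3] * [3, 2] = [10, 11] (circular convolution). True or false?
Recompute circular convolution of [1, 3] and [3, 2]: y[0] = 1×3 + 3×2 = 9; y[1] = 1×2 + 3×3 = 11 → [9, 11]. Compare to given [10, 11]: they differ at index 0: given 10, correct 9, so answer: No

No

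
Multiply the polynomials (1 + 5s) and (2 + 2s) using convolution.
Ascending coefficients: a = [1, 5], b = [2, 2]. c[0] = 1×2 = 2; c[1] = 1×2 + 5×2 = 12; c[2] = 5×2 = 10. Result coefficients: [2, 12, 10] → 2 + 12s + 10s^2

2 + 12s + 10s^2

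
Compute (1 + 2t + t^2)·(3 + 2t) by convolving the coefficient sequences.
Ascending coefficients: a = [1, 2, 1], b = [3, 2]. c[0] = 1×3 = 3; c[1] = 1×2 + 2×3 = 8; c[2] = 2×2 + 1×3 = 7; c[3] = 1×2 = 2. Result coefficients: [3, 8, 7, 2] → 3 + 8t + 7t^2 + 2t^3

3 + 8t + 7t^2 + 2t^3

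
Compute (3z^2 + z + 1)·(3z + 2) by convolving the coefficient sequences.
Ascending coefficients: a = [1, 1, 3], b = [2, 3]. c[0] = 1×2 = 2; c[1] = 1×3 + 1×2 = 5; c[2] = 1×3 + 3×2 = 9; c[3] = 3×3 = 9. Result coefficients: [2, 5, 9, 9] → 9z^3 + 9z^2 + 5z + 2

9z^3 + 9z^2 + 5z + 2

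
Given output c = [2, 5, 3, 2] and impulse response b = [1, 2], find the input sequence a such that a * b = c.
Deconvolve c=[2, 5, 3, 2] by b=[1, 2]. Since b[0]=1, solve forward: a[0] = c[0] / 1 = 2; a[1] = (c[1] - 2×2) / 1 = 1; a[2] = (c[2] - 1×2) / 1 = 1. So a = [2, 1, 1]. Check by forward convolution: c[0] = 2×1 = 2; c[1] = 2×2 + 1×1 = 5; c[2] = 1×2 + 1×1 = 3; c[3] = 1×2 = 2

[2, 1, 1]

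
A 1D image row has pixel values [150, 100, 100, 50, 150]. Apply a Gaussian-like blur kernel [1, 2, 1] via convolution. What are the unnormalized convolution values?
Convolve image row [150, 100, 100, 50, 150] with kernel [1, 2, 1]: y[0] = 150×1 = 150; y[1] = 150×2 + 100×1 = 400; y[2] = 150×1 + 100×2 + 100×1 = 450; y[3] = 100×1 + 100×2 + 50×1 = 350; y[4] = 100×1 + 50×2 + 150×1 = 350; y[5] = 50×1 + 150×2 = 350; y[6] = 150×1 = 150 → [150, 400, 450, 350, 350, 350, 150]. Normalization factor = sum(kernel) = 4.

[150, 400, 450, 350, 350, 350, 150]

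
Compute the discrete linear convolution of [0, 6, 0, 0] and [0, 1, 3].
y[0] = 0×0 = 0; y[1] = 0×1 + 6×0 = 0; y[2] = 0×3 + 6×1 + 0×0 = 6; y[3] = 6×3 + 0×1 + 0×0 = 18; y[4] = 0×3 + 0×1 = 0; y[5] = 0×3 = 0

[0, 0, 6, 18, 0, 0]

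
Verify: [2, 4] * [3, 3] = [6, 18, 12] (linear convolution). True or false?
Recompute linear convolution of [2, 4] and [3, 3]: y[0] = 2×3 = 6; y[1] = 2×3 + 4×3 = 18; y[2] = 4×3 = 12 → [6, 18, 12]. Given [6, 18, 12] matches, so answer: Yes

Yes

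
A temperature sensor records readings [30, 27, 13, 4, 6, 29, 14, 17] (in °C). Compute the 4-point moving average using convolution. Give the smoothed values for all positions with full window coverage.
4-point moving average kernel = [1, 1, 1, 1]. Apply in 'valid' mode (full window coverage): avg[0] = (30 + 27 + 13 + 4) / 4 = 18.5; avg[1] = (27 + 13 + 4 + 6) / 4 = 12.5; avg[2] = (13 + 4 + 6 + 29) / 4 = 13.0; avg[3] = (4 + 6 + 29 + 14) / 4 = 13.25; avg[4] = (6 + 29 + 14 + 17) / 4 = 16.5. Smoothed values: [18.5, 12.5, 13.0, 13.25, 16.5]

[18.5, 12.5, 13.0, 13.25, 16.5]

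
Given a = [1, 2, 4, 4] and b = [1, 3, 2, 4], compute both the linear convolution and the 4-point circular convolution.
Linear: y_lin[0] = 1×1 = 1; y_lin[1] = 1×3 + 2×1 = 5; y_lin[2] = 1×2 + 2×3 + 4×1 = 12; y_lin[3] = 1×4 + 2×2 + 4×3 + 4×1 = 24; y_lin[4] = 2×4 + 4×2 + 4×3 = 28; y_lin[5] = 4×4 + 4×2 = 24; y_lin[6] = 4×4 = 16 → [1, 5, 12, 24, 28, 24, 16]. Circular (length 4): y[0] = 1×1 + 2×4 + 4×2 + 4×3 = 29; y[1] = 1×3 + 2×1 + 4×4 + 4×2 = 29; y[2] = 1×2 + 2×3 + 4×1 + 4×4 = 28; y[3] = 1×4 + 2×2 + 4×3 + 4×1 = 24 → [29, 29, 28, 24]

Linear: [1, 5, 12, 24, 28, 24, 16], Circular: [29, 29, 28, 24]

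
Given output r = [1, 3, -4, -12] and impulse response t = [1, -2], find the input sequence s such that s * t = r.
Deconvolve r=[1, 3, -4, -12] by t=[1, -2]. Since t[0]=1, solve forward: s[0] = r[0] / 1 = 1; s[1] = (r[1] - 1×-2) / 1 = 5; s[2] = (r[2] - 5×-2) / 1 = 6. So s = [1, 5, 6]. Check by forward convolution: r[0] = 1×1 = 1; r[1] = 1×-2 + 5×1 = 3; r[2] = 5×-2 + 6×1 = -4; r[3] = 6×-2 = -12

[1, 5, 6]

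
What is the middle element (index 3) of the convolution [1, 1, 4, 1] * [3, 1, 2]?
Use y[k] = Σ_i a[i]·b[k-i] at k=3. y[3] = 1×2 + 4×1 + 1×3 = 9

9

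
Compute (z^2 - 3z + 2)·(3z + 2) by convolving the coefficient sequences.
Ascending coefficients: a = [2, -3, 1], b = [2, 3]. c[0] = 2×2 = 4; c[1] = 2×3 + -3×2 = 0; c[2] = -3×3 + 1×2 = -7; c[3] = 1×3 = 3. Result coefficients: [4, 0, -7, 3] → 3z^3 - 7z^2 + 4

3z^3 - 7z^2 + 4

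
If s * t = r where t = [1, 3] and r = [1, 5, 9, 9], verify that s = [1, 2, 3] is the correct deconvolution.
Forward-compute [1, 2, 3] * [1, 3]: r[0] = 1×1 = 1; r[1] = 1×3 + 2×1 = 5; r[2] = 2×3 + 3×1 = 9; r[3] = 3×3 = 9 → [1, 5, 9, 9]. Matches given r = [1, 5, 9, 9], so verified.

Verified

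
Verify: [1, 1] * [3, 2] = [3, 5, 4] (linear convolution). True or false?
Recompute linear convolution of [1, 1] and [3, 2]: y[0] = 1×3 = 3; y[1] = 1×2 + 1×3 = 5; y[2] = 1×2 = 2 → [3, 5, 2]. Compare to given [3, 5, 4]: they differ at index 2: given 4, correct 2, so answer: No

No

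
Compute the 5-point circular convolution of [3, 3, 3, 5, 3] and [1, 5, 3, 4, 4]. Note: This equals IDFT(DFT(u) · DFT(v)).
Either evaluate y[k] = Σ_j u[j]·v[(k-j) mod 5] directly, or use IDFT(DFT(u) · DFT(v)). y[0] = 3×1 + 3×4 + 3×4 + 5×3 + 3×5 = 57; y[1] = 3×5 + 3×1 + 3×4 + 5×4 + 3×3 = 59; y[2] = 3×3 + 3×5 + 3×1 + 5×4 + 3×4 = 59; y[3] = 3×4 + 3×3 + 3×5 + 5×1 + 3×4 = 53; y[4] = 3×4 + 3×4 + 3×3 + 5×5 + 3×1 = 61. Result: [57, 59, 59, 53, 61]

[57, 59, 59, 53, 61]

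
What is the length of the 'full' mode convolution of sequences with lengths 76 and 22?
Linear/full convolution length: m + n - 1 = 76 + 22 - 1 = 97

97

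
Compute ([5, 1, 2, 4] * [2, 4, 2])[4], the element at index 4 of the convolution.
Use y[k] = Σ_i a[i]·b[k-i] at k=4. y[4] = 2×2 + 4×4 = 20

20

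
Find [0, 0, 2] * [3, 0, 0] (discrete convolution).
y[0] = 0×3 = 0; y[1] = 0×0 + 0×3 = 0; y[2] = 0×0 + 0×0 + 2×3 = 6; y[3] = 0×0 + 2×0 = 0; y[4] = 2×0 = 0

[0, 0, 6, 0, 0]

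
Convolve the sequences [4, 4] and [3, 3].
y[0] = 4×3 = 12; y[1] = 4×3 + 4×3 = 24; y[2] = 4×3 = 12

[12, 24, 12]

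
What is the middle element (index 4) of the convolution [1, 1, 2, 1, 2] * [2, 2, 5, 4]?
Use y[k] = Σ_i a[i]·b[k-i] at k=4. y[4] = 1×4 + 2×5 + 1×2 + 2×2 = 20

20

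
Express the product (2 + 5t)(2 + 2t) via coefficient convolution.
Ascending coefficients: a = [2, 5], b = [2, 2]. c[0] = 2×2 = 4; c[1] = 2×2 + 5×2 = 14; c[2] = 5×2 = 10. Result coefficients: [4, 14, 10] → 4 + 14t + 10t^2

4 + 14t + 10t^2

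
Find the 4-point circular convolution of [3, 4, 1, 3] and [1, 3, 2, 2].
Use y[k] = Σ_j x[j]·h[(k-j) mod 4]. y[0] = 3×1 + 4×2 + 1×2 + 3×3 = 22; y[1] = 3×3 + 4×1 + 1×2 + 3×2 = 21; y[2] = 3×2 + 4×3 + 1×1 + 3×2 = 25; y[3] = 3×2 + 4×2 + 1×3 + 3×1 = 20. Result: [22, 21, 25, 20]

[22, 21, 25, 20]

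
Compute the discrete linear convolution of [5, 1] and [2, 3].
y[0] = 5×2 = 10; y[1] = 5×3 + 1×2 = 17; y[2] = 1×3 = 3

[10, 17, 3]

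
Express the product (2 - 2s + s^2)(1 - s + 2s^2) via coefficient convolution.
Ascending coefficients: a = [2, -2, 1], b = [1, -1, 2]. c[0] = 2×1 = 2; c[1] = 2×-1 + -2×1 = -4; c[2] = 2×2 + -2×-1 + 1×1 = 7; c[3] = -2×2 + 1×-1 = -5; c[4] = 1×2 = 2. Result coefficients: [2, -4, 7, -5, 2] → 2 - 4s + 7s^2 - 5s^3 + 2s^4

2 - 4s + 7s^2 - 5s^3 + 2s^4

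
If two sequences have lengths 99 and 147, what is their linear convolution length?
Linear/full convolution length: m + n - 1 = 99 + 147 - 1 = 245

245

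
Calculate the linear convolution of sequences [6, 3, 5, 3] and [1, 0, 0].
y[0] = 6×1 = 6; y[1] = 6×0 + 3×1 = 3; y[2] = 6×0 + 3×0 + 5×1 = 5; y[3] = 3×0 + 5×0 + 3×1 = 3; y[4] = 5×0 + 3×0 = 0; y[5] = 3×0 = 0

[6, 3, 5, 3, 0, 0]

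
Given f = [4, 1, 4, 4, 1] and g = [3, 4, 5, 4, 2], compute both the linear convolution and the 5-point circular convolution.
Linear: y_lin[0] = 4×3 = 12; y_lin[1] = 4×4 + 1×3 = 19; y_lin[2] = 4×5 + 1×4 + 4×3 = 36; y_lin[3] = 4×4 + 1×5 + 4×4 + 4×3 = 49; y_lin[4] = 4×2 + 1×4 + 4×5 + 4×4 + 1×3 = 51; y_lin[5] = 1×2 + 4×4 + 4×5 + 1×4 = 42; y_lin[6] = 4×2 + 4×4 + 1×5 = 29; y_lin[7] = 4×2 + 1×4 = 12; y_lin[8] = 1×2 = 2 → [12, 19, 36, 49, 51, 42, 29, 12, 2]. Circular (length 5): y[0] = 4×3 + 1×2 + 4×4 + 4×5 + 1×4 = 54; y[1] = 4×4 + 1×3 + 4×2 + 4×4 + 1×5 = 48; y[2] = 4×5 + 1×4 + 4×3 + 4×2 + 1×4 = 48; y[3] = 4×4 + 1×5 + 4×4 + 4×3 + 1×2 = 51; y[4] = 4×2 + 1×4 + 4×5 + 4×4 + 1×3 = 51 → [54, 48, 48, 51, 51]

Linear: [12, 19, 36, 49, 51, 42, 29, 12, 2], Circular: [54, 48, 48, 51, 51]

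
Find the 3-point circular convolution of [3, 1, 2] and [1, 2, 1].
Use y[k] = Σ_j a[j]·b[(k-j) mod 3]. y[0] = 3×1 + 1×1 + 2×2 = 8; y[1] = 3×2 + 1×1 + 2×1 = 9; y[2] = 3×1 + 1×2 + 2×1 = 7. Result: [8, 9, 7]

[8, 9, 7]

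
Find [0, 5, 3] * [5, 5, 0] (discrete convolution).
y[0] = 0×5 = 0; y[1] = 0×5 + 5×5 = 25; y[2] = 0×0 + 5×5 + 3×5 = 40; y[3] = 5×0 + 3×5 = 15; y[4] = 3×0 = 0

[0, 25, 40, 15, 0]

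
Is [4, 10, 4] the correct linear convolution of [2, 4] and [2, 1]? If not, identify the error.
Recompute linear convolution of [2, 4] and [2, 1]: y[0] = 2×2 = 4; y[1] = 2×1 + 4×2 = 10; y[2] = 4×1 = 4 → [4, 10, 4]. Given [4, 10, 4] matches, so answer: Yes

Yes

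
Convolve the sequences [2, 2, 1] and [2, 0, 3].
y[0] = 2×2 = 4; y[1] = 2×0 + 2×2 = 4; y[2] = 2×3 + 2×0 + 1×2 = 8; y[3] = 2×3 + 1×0 = 6; y[4] = 1×3 = 3

[4, 4, 8, 6, 3]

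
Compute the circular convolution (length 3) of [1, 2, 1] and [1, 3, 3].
Use y[k] = Σ_j x[j]·h[(k-j) mod 3]. y[0] = 1×1 + 2×3 + 1×3 = 10; y[1] = 1×3 + 2×1 + 1×3 = 8; y[2] = 1×3 + 2×3 + 1×1 = 10. Result: [10, 8, 10]

[10, 8, 10]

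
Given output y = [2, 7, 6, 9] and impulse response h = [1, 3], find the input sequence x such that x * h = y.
Deconvolve y=[2, 7, 6, 9] by h=[1, 3]. Since h[0]=1, solve forward: x[0] = y[0] / 1 = 2; x[1] = (y[1] - 2×3) / 1 = 1; x[2] = (y[2] - 1×3) / 1 = 3. So x = [2, 1, 3]. Check by forward convolution: y[0] = 2×1 = 2; y[1] = 2×3 + 1×1 = 7; y[2] = 1×3 + 3×1 = 6; y[3] = 3×3 = 9

[2, 1, 3]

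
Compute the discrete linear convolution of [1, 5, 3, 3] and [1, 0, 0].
y[0] = 1×1 = 1; y[1] = 1×0 + 5×1 = 5; y[2] = 1×0 + 5×0 + 3×1 = 3; y[3] = 5×0 + 3×0 + 3×1 = 3; y[4] = 3×0 + 3×0 = 0; y[5] = 3×0 = 0

[1, 5, 3, 3, 0, 0]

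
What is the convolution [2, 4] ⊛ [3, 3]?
y[0] = 2×3 = 6; y[1] = 2×3 + 4×3 = 18; y[2] = 4×3 = 12

[6, 18, 12]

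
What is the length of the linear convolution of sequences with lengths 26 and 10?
Linear/full convolution length: m + n - 1 = 26 + 10 - 1 = 35

35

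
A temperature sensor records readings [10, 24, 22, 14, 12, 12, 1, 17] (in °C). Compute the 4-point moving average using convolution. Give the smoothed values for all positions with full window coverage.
4-point moving average kernel = [1, 1, 1, 1]. Apply in 'valid' mode (full window coverage): avg[0] = (10 + 24 + 22 + 14) / 4 = 17.5; avg[1] = (24 + 22 + 14 + 12) / 4 = 18.0; avg[2] = (22 + 14 + 12 + 12) / 4 = 15.0; avg[3] = (14 + 12 + 12 + 1) / 4 = 9.75; avg[4] = (12 + 12 + 1 + 17) / 4 = 10.5. Smoothed values: [17.5, 18.0, 15.0, 9.75, 10.5]

[17.5, 18.0, 15.0, 9.75, 10.5]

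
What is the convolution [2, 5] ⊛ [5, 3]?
y[0] = 2×5 = 10; y[1] = 2×3 + 5×5 = 31; y[2] = 5×3 = 15

[10, 31, 15]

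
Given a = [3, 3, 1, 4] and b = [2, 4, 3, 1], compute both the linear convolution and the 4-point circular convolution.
Linear: y_lin[0] = 3×2 = 6; y_lin[1] = 3×4 + 3×2 = 18; y_lin[2] = 3×3 + 3×4 + 1×2 = 23; y_lin[3] = 3×1 + 3×3 + 1×4 + 4×2 = 24; y_lin[4] = 3×1 + 1×3 + 4×4 = 22; y_lin[5] = 1×1 + 4×3 = 13; y_lin[6] = 4×1 = 4 → [6, 18, 23, 24, 22, 13, 4]. Circular (length 4): y[0] = 3×2 + 3×1 + 1×3 + 4×4 = 28; y[1] = 3×4 + 3×2 + 1×1 + 4×3 = 31; y[2] = 3×3 + 3×4 + 1×2 + 4×1 = 27; y[3] = 3×1 + 3×3 + 1×4 + 4×2 = 24 → [28, 31, 27, 24]

Linear: [6, 18, 23, 24, 22, 13, 4], Circular: [28, 31, 27, 24]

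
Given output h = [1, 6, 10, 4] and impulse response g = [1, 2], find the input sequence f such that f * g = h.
Deconvolve h=[1, 6, 10, 4] by g=[1, 2]. Since g[0]=1, solve forward: f[0] = h[0] / 1 = 1; f[1] = (h[1] - 1×2) / 1 = 4; f[2] = (h[2] - 4×2) / 1 = 2. So f = [1, 4, 2]. Check by forward convolution: h[0] = 1×1 = 1; h[1] = 1×2 + 4×1 = 6; h[2] = 4×2 + 2×1 = 10; h[3] = 2×2 = 4

[1, 4, 2]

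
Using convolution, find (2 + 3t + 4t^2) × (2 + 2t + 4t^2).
Ascending coefficients: a = [2, 3, 4], b = [2, 2, 4]. c[0] = 2×2 = 4; c[1] = 2×2 + 3×2 = 10; c[2] = 2×4 + 3×2 + 4×2 = 22; c[3] = 3×4 + 4×2 = 20; c[4] = 4×4 = 16. Result coefficients: [4, 10, 22, 20, 16] → 4 + 10t + 22t^2 + 20t^3 + 16t^4

4 + 10t + 22t^2 + 20t^3 + 16t^4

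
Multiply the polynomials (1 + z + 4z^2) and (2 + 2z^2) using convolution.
Ascending coefficients: a = [1, 1, 4], b = [2, 0, 2]. c[0] = 1×2 = 2; c[1] = 1×0 + 1×2 = 2; c[2] = 1×2 + 1×0 + 4×2 = 10; c[3] = 1×2 + 4×0 = 2; c[4] = 4×2 = 8. Result coefficients: [2, 2, 10, 2, 8] → 2 + 2z + 10z^2 + 2z^3 + 8z^4

2 + 2z + 10z^2 + 2z^3 + 8z^4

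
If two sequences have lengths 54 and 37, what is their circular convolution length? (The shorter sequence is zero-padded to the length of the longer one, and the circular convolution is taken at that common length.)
Circular convolution (zero-padding the shorter input) has length max(m, n) = max(54, 37) = 54

54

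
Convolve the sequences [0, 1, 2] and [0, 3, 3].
y[0] = 0×0 = 0; y[1] = 0×3 + 1×0 = 0; y[2] = 0×3 + 1×3 + 2×0 = 3; y[3] = 1×3 + 2×3 = 9; y[4] = 2×3 = 6

[0, 0, 3, 9, 6]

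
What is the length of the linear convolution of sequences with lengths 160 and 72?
Linear/full convolution length: m + n - 1 = 160 + 72 - 1 = 231

231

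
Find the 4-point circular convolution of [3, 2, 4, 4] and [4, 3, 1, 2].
Use y[k] = Σ_j s[j]·t[(k-j) mod 4]. y[0] = 3×4 + 2×2 + 4×1 + 4×3 = 32; y[1] = 3×3 + 2×4 + 4×2 + 4×1 = 29; y[2] = 3×1 + 2×3 + 4×4 + 4×2 = 33; y[3] = 3×2 + 2×1 + 4×3 + 4×4 = 36. Result: [32, 29, 33, 36]

[32, 29, 33, 36]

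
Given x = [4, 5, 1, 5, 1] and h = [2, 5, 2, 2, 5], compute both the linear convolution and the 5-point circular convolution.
Linear: y_lin[0] = 4×2 = 8; y_lin[1] = 4×5 + 5×2 = 30; y_lin[2] = 4×2 + 5×5 + 1×2 = 35; y_lin[3] = 4×2 + 5×2 + 1×5 + 5×2 = 33; y_lin[4] = 4×5 + 5×2 + 1×2 + 5×5 + 1×2 = 59; y_lin[5] = 5×5 + 1×2 + 5×2 + 1×5 = 42; y_lin[6] = 1×5 + 5×2 + 1×2 = 17; y_lin[7] = 5×5 + 1×2 = 27; y_lin[8] = 1×5 = 5 → [8, 30, 35, 33, 59, 42, 17, 27, 5]. Circular (length 5): y[0] = 4×2 + 5×5 + 1×2 + 5×2 + 1×5 = 50; y[1] = 4×5 + 5×2 + 1×5 + 5×2 + 1×2 = 47; y[2] = 4×2 + 5×5 + 1×2 + 5×5 + 1×2 = 62; y[3] = 4×2 + 5×2 + 1×5 + 5×2 + 1×5 = 38; y[4] = 4×5 + 5×2 + 1×2 + 5×5 + 1×2 = 59 → [50, 47, 62, 38, 59]

Linear: [8, 30, 35, 33, 59, 42, 17, 27, 5], Circular: [50, 47, 62, 38, 59]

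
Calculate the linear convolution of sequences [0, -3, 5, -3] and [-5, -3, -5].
y[0] = 0×-5 = 0; y[1] = 0×-3 + -3×-5 = 15; y[2] = 0×-5 + -3×-3 + 5×-5 = -16; y[3] = -3×-5 + 5×-3 + -3×-5 = 15; y[4] = 5×-5 + -3×-3 = -16; y[5] = -3×-5 = 15

[0, 15, -16, 15, -16, 15]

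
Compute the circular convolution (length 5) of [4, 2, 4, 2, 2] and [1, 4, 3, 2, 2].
Use y[k] = Σ_j a[j]·b[(k-j) mod 5]. y[0] = 4×1 + 2×2 + 4×2 + 2×3 + 2×4 = 30; y[1] = 4×4 + 2×1 + 4×2 + 2×2 + 2×3 = 36; y[2] = 4×3 + 2×4 + 4×1 + 2×2 + 2×2 = 32; y[3] = 4×2 + 2×3 + 4×4 + 2×1 + 2×2 = 36; y[4] = 4×2 + 2×2 + 4×3 + 2×4 + 2×1 = 34. Result: [30, 36, 32, 36, 34]

[30, 36, 32, 36, 34]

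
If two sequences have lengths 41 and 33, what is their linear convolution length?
Linear/full convolution length: m + n - 1 = 41 + 33 - 1 = 73

73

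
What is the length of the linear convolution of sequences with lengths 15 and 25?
Linear/full convolution length: m + n - 1 = 15 + 25 - 1 = 39

39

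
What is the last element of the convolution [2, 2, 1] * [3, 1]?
Use y[k] = Σ_i a[i]·b[k-i] at k=3. y[3] = 1×1 = 1

1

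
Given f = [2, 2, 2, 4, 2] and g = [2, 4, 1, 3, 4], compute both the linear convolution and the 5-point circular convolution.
Linear: y_lin[0] = 2×2 = 4; y_lin[1] = 2×4 + 2×2 = 12; y_lin[2] = 2×1 + 2×4 + 2×2 = 14; y_lin[3] = 2×3 + 2×1 + 2×4 + 4×2 = 24; y_lin[4] = 2×4 + 2×3 + 2×1 + 4×4 + 2×2 = 36; y_lin[5] = 2×4 + 2×3 + 4×1 + 2×4 = 26; y_lin[6] = 2×4 + 4×3 + 2×1 = 22; y_lin[7] = 4×4 + 2×3 = 22; y_lin[8] = 2×4 = 8 → [4, 12, 14, 24, 36, 26, 22, 22, 8]. Circular (length 5): y[0] = 2×2 + 2×4 + 2×3 + 4×1 + 2×4 = 30; y[1] = 2×4 + 2×2 + 2×4 + 4×3 + 2×1 = 34; y[2] = 2×1 + 2×4 + 2×2 + 4×4 + 2×3 = 36; y[3] = 2×3 + 2×1 + 2×4 + 4×2 + 2×4 = 32; y[4] = 2×4 + 2×3 + 2×1 + 4×4 + 2×2 = 36 → [30, 34, 36, 32, 36]

Linear: [4, 12, 14, 24, 36, 26, 22, 22, 8], Circular: [30, 34, 36, 32, 36]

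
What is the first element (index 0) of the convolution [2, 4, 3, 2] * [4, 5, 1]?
Use y[k] = Σ_i a[i]·b[k-i] at k=0. y[0] = 2×4 = 8

8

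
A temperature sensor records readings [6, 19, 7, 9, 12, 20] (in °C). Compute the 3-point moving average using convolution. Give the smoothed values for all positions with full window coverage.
3-point moving average kernel = [1, 1, 1]. Apply in 'valid' mode (full window coverage): avg[0] = (6 + 19 + 7) / 3 = 10.67; avg[1] = (19 + 7 + 9) / 3 = 11.67; avg[2] = (7 + 9 + 12) / 3 = 9.33; avg[3] = (9 + 12 + 20) / 3 = 13.67. Smoothed values: [10.67, 11.67, 9.33, 13.67]

[10.67, 11.67, 9.33, 13.67]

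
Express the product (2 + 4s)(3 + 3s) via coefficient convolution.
Ascending coefficients: a = [2, 4], b = [3, 3]. c[0] = 2×3 = 6; c[1] = 2×3 + 4×3 = 18; c[2] = 4×3 = 12. Result coefficients: [6, 18, 12] → 6 + 18s + 12s^2

6 + 18s + 12s^2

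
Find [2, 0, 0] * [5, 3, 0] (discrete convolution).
y[0] = 2×5 = 10; y[1] = 2×3 + 0×5 = 6; y[2] = 2×0 + 0×3 + 0×5 = 0; y[3] = 0×0 + 0×3 = 0; y[4] = 0×0 = 0

[10, 6, 0, 0, 0]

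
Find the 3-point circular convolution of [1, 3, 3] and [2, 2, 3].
Use y[k] = Σ_j s[j]·t[(k-j) mod 3]. y[0] = 1×2 + 3×3 + 3×2 = 17; y[1] = 1×2 + 3×2 + 3×3 = 17; y[2] = 1×3 + 3×2 + 3×2 = 15. Result: [17, 17, 15]

[17, 17, 15]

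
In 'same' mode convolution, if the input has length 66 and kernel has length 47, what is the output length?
'Same' mode returns an output with the same length as the input: 66

66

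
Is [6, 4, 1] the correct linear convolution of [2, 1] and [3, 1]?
Recompute linear convolution of [2, 1] and [3, 1]: y[0] = 2×3 = 6; y[1] = 2×1 + 1×3 = 5; y[2] = 1×1 = 1 → [6, 5, 1]. Compare to given [6, 4, 1]: they differ at index 1: given 4, correct 5, so answer: No

No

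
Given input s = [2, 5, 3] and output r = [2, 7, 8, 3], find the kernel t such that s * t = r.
Output length 4 = len(s) + len(t) - 1 ⇒ len(t) = 2. Solve t forward using t[k] = (r[k] - Σ_{i≥1} s[i]·t[k-i]) / s[0]: t[0] = r[0] / s[0] = 2 / 2 = 1; t[1] = (r[1] - 5×1) / s[0] = (7 - 5×1) / 2 = 1. So t = [1, 1]. Forward-check [2, 5, 3] * [1, 1]: r[0] = 2×1 = 2; r[1] = 2×1 + 5×1 = 7; r[2] = 5×1 + 3×1 = 8; r[3] = 3×1 = 3 → [2, 7, 8, 3] ✓

[1, 1]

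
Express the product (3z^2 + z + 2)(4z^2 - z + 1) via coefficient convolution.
Ascending coefficients: a = [2, 1, 3], b = [1, -1, 4]. c[0] = 2×1 = 2; c[1] = 2×-1 + 1×1 = -1; c[2] = 2×4 + 1×-1 + 3×1 = 10; c[3] = 1×4 + 3×-1 = 1; c[4] = 3×4 = 12. Result coefficients: [2, -1, 10, 1, 12] → 12z^4 + z^3 + 10z^2 - z + 2

12z^4 + z^3 + 10z^2 - z + 2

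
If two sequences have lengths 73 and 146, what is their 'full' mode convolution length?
Linear/full convolution length: m + n - 1 = 73 + 146 - 1 = 218

218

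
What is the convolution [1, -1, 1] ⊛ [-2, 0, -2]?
y[0] = 1×-2 = -2; y[1] = 1×0 + -1×-2 = 2; y[2] = 1×-2 + -1×0 + 1×-2 = -4; y[3] = -1×-2 + 1×0 = 2; y[4] = 1×-2 = -2

[-2, 2, -4, 2, -2]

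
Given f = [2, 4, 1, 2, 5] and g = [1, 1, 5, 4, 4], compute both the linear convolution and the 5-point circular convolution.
Linear: y_lin[0] = 2×1 = 2; y_lin[1] = 2×1 + 4×1 = 6; y_lin[2] = 2×5 + 4×1 + 1×1 = 15; y_lin[3] = 2×4 + 4×5 + 1×1 + 2×1 = 31; y_lin[4] = 2×4 + 4×4 + 1×5 + 2×1 + 5×1 = 36; y_lin[5] = 4×4 + 1×4 + 2×5 + 5×1 = 35; y_lin[6] = 1×4 + 2×4 + 5×5 = 37; y_lin[7] = 2×4 + 5×4 = 28; y_lin[8] = 5×4 = 20 → [2, 6, 15, 31, 36, 35, 37, 28, 20]. Circular (length 5): y[0] = 2×1 + 4×4 + 1×4 + 2×5 + 5×1 = 37; y[1] = 2×1 + 4×1 + 1×4 + 2×4 + 5×5 = 43; y[2] = 2×5 + 4×1 + 1×1 + 2×4 + 5×4 = 43; y[3] = 2×4 + 4×5 + 1×1 + 2×1 + 5×4 = 51; y[4] = 2×4 + 4×4 + 1×5 + 2×1 + 5×1 = 36 → [37, 43, 43, 51, 36]

Linear: [2, 6, 15, 31, 36, 35, 37, 28, 20], Circular: [37, 43, 43, 51, 36]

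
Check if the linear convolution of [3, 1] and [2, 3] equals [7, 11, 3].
Recompute linear convolution of [3, 1] and [2, 3]: y[0] = 3×2 = 6; y[1] = 3×3 + 1×2 = 11; y[2] = 1×3 = 3 → [6, 11, 3]. Compare to given [7, 11, 3]: they differ at index 0: given 7, correct 6, so answer: No

No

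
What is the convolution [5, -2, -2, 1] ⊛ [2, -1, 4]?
y[0] = 5×2 = 10; y[1] = 5×-1 + -2×2 = -9; y[2] = 5×4 + -2×-1 + -2×2 = 18; y[3] = -2×4 + -2×-1 + 1×2 = -4; y[4] = -2×4 + 1×-1 = -9; y[5] = 1×4 = 4

[10, -9, 18, -4, -9, 4]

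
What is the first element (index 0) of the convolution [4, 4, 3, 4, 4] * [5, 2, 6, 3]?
Use y[k] = Σ_i a[i]·b[k-i] at k=0. y[0] = 4×5 = 20

20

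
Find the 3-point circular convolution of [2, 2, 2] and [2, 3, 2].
Use y[k] = Σ_j a[j]·b[(k-j) mod 3]. y[0] = 2×2 + 2×2 + 2×3 = 14; y[1] = 2×3 + 2×2 + 2×2 = 14; y[2] = 2×2 + 2×3 + 2×2 = 14. Result: [14, 14, 14]

[14, 14, 14]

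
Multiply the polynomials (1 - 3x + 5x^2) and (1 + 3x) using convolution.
Ascending coefficients: a = [1, -3, 5], b = [1, 3]. c[0] = 1×1 = 1; c[1] = 1×3 + -3×1 = 0; c[2] = -3×3 + 5×1 = -4; c[3] = 5×3 = 15. Result coefficients: [1, 0, -4, 15] → 1 - 4x^2 + 15x^3

1 - 4x^2 + 15x^3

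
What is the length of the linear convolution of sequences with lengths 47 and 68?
Linear/full convolution length: m + n - 1 = 47 + 68 - 1 = 114

114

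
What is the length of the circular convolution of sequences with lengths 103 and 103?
Circular convolution (zero-padding the shorter input) has length max(m, n) = max(103, 103) = 103

103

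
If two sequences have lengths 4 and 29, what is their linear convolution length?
Linear/full convolution length: m + n - 1 = 4 + 29 - 1 = 32

32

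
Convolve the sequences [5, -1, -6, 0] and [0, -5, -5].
y[0] = 5×0 = 0; y[1] = 5×-5 + -1×0 = -25; y[2] = 5×-5 + -1×-5 + -6×0 = -20; y[3] = -1×-5 + -6×-5 + 0×0 = 35; y[4] = -6×-5 + 0×-5 = 30; y[5] = 0×-5 = 0

[0, -25, -20, 35, 30, 0]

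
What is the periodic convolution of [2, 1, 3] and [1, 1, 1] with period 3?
Use y[k] = Σ_j x[j]·h[(k-j) mod 3]. y[0] = 2×1 + 1×1 + 3×1 = 6; y[1] = 2×1 + 1×1 + 3×1 = 6; y[2] = 2×1 + 1×1 + 3×1 = 6. Result: [6, 6, 6]

[6, 6, 6]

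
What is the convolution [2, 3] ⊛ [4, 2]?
y[0] = 2×4 = 8; y[1] = 2×2 + 3×4 = 16; y[2] = 3×2 = 6

[8, 16, 6]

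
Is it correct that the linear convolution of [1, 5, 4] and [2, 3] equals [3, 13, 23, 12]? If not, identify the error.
Recompute linear convolution of [1, 5, 4] and [2, 3]: y[0] = 1×2 = 2; y[1] = 1×3 + 5×2 = 13; y[2] = 5×3 + 4×2 = 23; y[3] = 4×3 = 12 → [2, 13, 23, 12]. Compare to given [3, 13, 23, 12]: they differ at index 0: given 3, correct 2, so answer: No

No. Error at index 0: given 3, correct 2.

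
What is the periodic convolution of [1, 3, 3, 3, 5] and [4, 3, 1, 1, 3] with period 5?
Use y[k] = Σ_j a[j]·b[(k-j) mod 5]. y[0] = 1×4 + 3×3 + 3×1 + 3×1 + 5×3 = 34; y[1] = 1×3 + 3×4 + 3×3 + 3×1 + 5×1 = 32; y[2] = 1×1 + 3×3 + 3×4 + 3×3 + 5×1 = 36; y[3] = 1×1 + 3×1 + 3×3 + 3×4 + 5×3 = 40; y[4] = 1×3 + 3×1 + 3×1 + 3×3 + 5×4 = 38. Result: [34, 32, 36, 40, 38]

[34, 32, 36, 40, 38]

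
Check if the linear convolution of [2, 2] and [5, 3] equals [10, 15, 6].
Recompute linear convolution of [2, 2] and [5, 3]: y[0] = 2×5 = 10; y[1] = 2×3 + 2×5 = 16; y[2] = 2×3 = 6 → [10, 16, 6]. Compare to given [10, 15, 6]: they differ at index 1: given 15, correct 16, so answer: No

No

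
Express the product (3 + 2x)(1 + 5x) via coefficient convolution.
Ascending coefficients: a = [3, 2], b = [1, 5]. c[0] = 3×1 = 3; c[1] = 3×5 + 2×1 = 17; c[2] = 2×5 = 10. Result coefficients: [3, 17, 10] → 3 + 17x + 10x^2

3 + 17x + 10x^2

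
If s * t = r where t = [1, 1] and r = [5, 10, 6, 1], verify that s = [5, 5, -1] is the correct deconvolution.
Forward-compute [5, 5, -1] * [1, 1]: r[0] = 5×1 = 5; r[1] = 5×1 + 5×1 = 10; r[2] = 5×1 + -1×1 = 4; r[3] = -1×1 = -1 → [5, 10, 4, -1]. Does not match given r = [5, 10, 6, 1].

Not verified. [5, 5, -1] * [1, 1] = [5, 10, 4, -1], which differs from [5, 10, 6, 1] at index 2.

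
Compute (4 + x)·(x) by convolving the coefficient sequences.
Ascending coefficients: a = [4, 1], b = [0, 1]. c[0] = 4×0 = 0; c[1] = 4×1 + 1×0 = 4; c[2] = 1×1 = 1. Result coefficients: [0, 4, 1] → 4x + x^2

4x + x^2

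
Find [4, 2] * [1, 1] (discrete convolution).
y[0] = 4×1 = 4; y[1] = 4×1 + 2×1 = 6; y[2] = 2×1 = 2

[4, 6, 2]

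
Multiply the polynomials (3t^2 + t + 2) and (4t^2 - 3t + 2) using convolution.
Ascending coefficients: a = [2, 1, 3], b = [2, -3, 4]. c[0] = 2×2 = 4; c[1] = 2×-3 + 1×2 = -4; c[2] = 2×4 + 1×-3 + 3×2 = 11; c[3] = 1×4 + 3×-3 = -5; c[4] = 3×4 = 12. Result coefficients: [4, -4, 11, -5, 12] → 12t^4 - 5t^3 + 11t^2 - 4t + 4

12t^4 - 5t^3 + 11t^2 - 4t + 4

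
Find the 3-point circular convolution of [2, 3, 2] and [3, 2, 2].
Use y[k] = Σ_j a[j]·b[(k-j) mod 3]. y[0] = 2×3 + 3×2 + 2×2 = 16; y[1] = 2×2 + 3×3 + 2×2 = 17; y[2] = 2×2 + 3×2 + 2×3 = 16. Result: [16, 17, 16]

[16, 17, 16]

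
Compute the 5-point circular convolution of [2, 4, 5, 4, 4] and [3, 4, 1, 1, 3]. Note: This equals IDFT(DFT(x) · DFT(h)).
Either evaluate y[k] = Σ_j x[j]·h[(k-j) mod 5] directly, or use IDFT(DFT(x) · DFT(h)). y[0] = 2×3 + 4×3 + 5×1 + 4×1 + 4×4 = 43; y[1] = 2×4 + 4×3 + 5×3 + 4×1 + 4×1 = 43; y[2] = 2×1 + 4×4 + 5×3 + 4×3 + 4×1 = 49; y[3] = 2×1 + 4×1 + 5×4 + 4×3 + 4×3 = 50; y[4] = 2×3 + 4×1 + 5×1 + 4×4 + 4×3 = 43. Result: [43, 43, 49, 50, 43]

[43, 43, 49, 50, 43]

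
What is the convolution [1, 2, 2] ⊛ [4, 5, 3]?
y[0] = 1×4 = 4; y[1] = 1×5 + 2×4 = 13; y[2] = 1×3 + 2×5 + 2×4 = 21; y[3] = 2×3 + 2×5 = 16; y[4] = 2×3 = 6

[4, 13, 21, 16, 6]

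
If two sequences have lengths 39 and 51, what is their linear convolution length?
Linear/full convolution length: m + n - 1 = 39 + 51 - 1 = 89

89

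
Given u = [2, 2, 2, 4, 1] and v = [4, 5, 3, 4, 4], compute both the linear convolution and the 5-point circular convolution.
Linear: y_lin[0] = 2×4 = 8; y_lin[1] = 2×5 + 2×4 = 18; y_lin[2] = 2×3 + 2×5 + 2×4 = 24; y_lin[3] = 2×4 + 2×3 + 2×5 + 4×4 = 40; y_lin[4] = 2×4 + 2×4 + 2×3 + 4×5 + 1×4 = 46; y_lin[5] = 2×4 + 2×4 + 4×3 + 1×5 = 33; y_lin[6] = 2×4 + 4×4 + 1×3 = 27; y_lin[7] = 4×4 + 1×4 = 20; y_lin[8] = 1×4 = 4 → [8, 18, 24, 40, 46, 33, 27, 20, 4]. Circular (length 5): y[0] = 2×4 + 2×4 + 2×4 + 4×3 + 1×5 = 41; y[1] = 2×5 + 2×4 + 2×4 + 4×4 + 1×3 = 45; y[2] = 2×3 + 2×5 + 2×4 + 4×4 + 1×4 = 44; y[3] = 2×4 + 2×3 + 2×5 + 4×4 + 1×4 = 44; y[4] = 2×4 + 2×4 + 2×3 + 4×5 + 1×4 = 46 → [41, 45, 44, 44, 46]

Linear: [8, 18, 24, 40, 46, 33, 27, 20, 4], Circular: [41, 45, 44, 44, 46]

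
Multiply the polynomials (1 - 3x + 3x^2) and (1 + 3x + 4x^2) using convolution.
Ascending coefficients: a = [1, -3, 3], b = [1, 3, 4]. c[0] = 1×1 = 1; c[1] = 1×3 + -3×1 = 0; c[2] = 1×4 + -3×3 + 3×1 = -2; c[3] = -3×4 + 3×3 = -3; c[4] = 3×4 = 12. Result coefficients: [1, 0, -2, -3, 12] → 1 - 2x^2 - 3x^3 + 12x^4

1 - 2x^2 - 3x^3 + 12x^4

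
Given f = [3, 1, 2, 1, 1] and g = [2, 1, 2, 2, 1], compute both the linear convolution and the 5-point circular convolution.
Linear: y_lin[0] = 3×2 = 6; y_lin[1] = 3×1 + 1×2 = 5; y_lin[2] = 3×2 + 1×1 + 2×2 = 11; y_lin[3] = 3×2 + 1×2 + 2×1 + 1×2 = 12; y_lin[4] = 3×1 + 1×2 + 2×2 + 1×1 + 1×2 = 12; y_lin[5] = 1×1 + 2×2 + 1×2 + 1×1 = 8; y_lin[6] = 2×1 + 1×2 + 1×2 = 6; y_lin[7] = 1×1 + 1×2 = 3; y_lin[8] = 1×1 = 1 → [6, 5, 11, 12, 12, 8, 6, 3, 1]. Circular (length 5): y[0] = 3×2 + 1×1 + 2×2 + 1×2 + 1×1 = 14; y[1] = 3×1 + 1×2 + 2×1 + 1×2 + 1×2 = 11; y[2] = 3×2 + 1×1 + 2×2 + 1×1 + 1×2 = 14; y[3] = 3×2 + 1×2 + 2×1 + 1×2 + 1×1 = 13; y[4] = 3×1 + 1×2 + 2×2 + 1×1 + 1×2 = 12 → [14, 11, 14, 13, 12]

Linear: [6, 5, 11, 12, 12, 8, 6, 3, 1], Circular: [14, 11, 14, 13, 12]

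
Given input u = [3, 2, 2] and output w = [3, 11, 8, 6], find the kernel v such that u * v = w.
Output length 4 = len(u) + len(v) - 1 ⇒ len(v) = 2. Solve v forward using v[k] = (w[k] - Σ_{i≥1} u[i]·v[k-i]) / u[0]: v[0] = w[0] / u[0] = 3 / 3 = 1; v[1] = (w[1] - 2×1) / u[0] = (11 - 2×1) / 3 = 3. So v = [1, 3]. Forward-check [3, 2, 2] * [1, 3]: w[0] = 3×1 = 3; w[1] = 3×3 + 2×1 = 11; w[2] = 2×3 + 2×1 = 8; w[3] = 2×3 = 6 → [3, 11, 8, 6] ✓

[1, 3]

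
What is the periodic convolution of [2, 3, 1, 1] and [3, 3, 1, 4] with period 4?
Use y[k] = Σ_j a[j]·b[(k-j) mod 4]. y[0] = 2×3 + 3×4 + 1×1 + 1×3 = 22; y[1] = 2×3 + 3×3 + 1×4 + 1×1 = 20; y[2] = 2×1 + 3×3 + 1×3 + 1×4 = 18; y[3] = 2×4 + 3×1 + 1×3 + 1×3 = 17. Result: [22, 20, 18, 17]

[22, 20, 18, 17]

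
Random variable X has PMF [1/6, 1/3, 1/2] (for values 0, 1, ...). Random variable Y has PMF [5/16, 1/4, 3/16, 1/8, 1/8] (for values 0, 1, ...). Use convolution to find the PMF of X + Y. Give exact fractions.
P(X+Y=k) = Σ_i P(X=i)·P(Y=k-i) — a convolution of [1/6, 1/3, 1/2] and [5/16, 1/4, 3/16, 1/8, 1/8]. P(X+Y=0) = (1/6)×(5/16) = 5/96; P(X+Y=1) = (1/6)×(1/4) + (1/3)×(5/16) = 1/24 + 5/48 = 7/48; P(X+Y=2) = (1/6)×(3/16) + (1/3)×(1/4) + (1/2)×(5/16) = 1/32 + 1/12 + 5/32 = 13/48; P(X+Y=3) = (1/6)×(1/8) + (1/3)×(3/16) + (1/2)×(1/4) = 1/48 + 1/16 + 1/8 = 5/24; P(X+Y=4) = (1/6)×(1/8) + (1/3)×(1/8) + (1/2)×(3/16) = 1/48 + 1/24 + 3/32 = 5/32; P(X+Y=5) = (1/3)×(1/8) + (1/2)×(1/8) = 1/24 + 1/16 = 5/48; P(X+Y=6) = (1/2)×(1/8) = 1/16. PMF: [5/96, 7/48, 13/48, 5/24, 5/32, 5/48, 1/16] (sums to 1 ✓)

[5/96, 7/48, 13/48, 5/24, 5/32, 5/48, 1/16]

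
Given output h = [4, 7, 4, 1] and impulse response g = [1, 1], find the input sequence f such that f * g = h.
Deconvolve h=[4, 7, 4, 1] by g=[1, 1]. Since g[0]=1, solve forward: f[0] = h[0] / 1 = 4; f[1] = (h[1] - 4×1) / 1 = 3; f[2] = (h[2] - 3×1) / 1 = 1. So f = [4, 3, 1]. Check by forward convolution: h[0] = 4×1 = 4; h[1] = 4×1 + 3×1 = 7; h[2] = 3×1 + 1×1 = 4; h[3] = 1×1 = 1

[4, 3, 1]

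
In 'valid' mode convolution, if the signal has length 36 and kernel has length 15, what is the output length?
'Valid' mode counts only positions where the kernel fully overlaps the signal: m - n + 1 = 36 - 15 + 1 = 22

22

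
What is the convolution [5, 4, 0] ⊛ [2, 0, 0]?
y[0] = 5×2 = 10; y[1] = 5×0 + 4×2 = 8; y[2] = 5×0 + 4×0 + 0×2 = 0; y[3] = 4×0 + 0×0 = 0; y[4] = 0×0 = 0

[10, 8, 0, 0, 0]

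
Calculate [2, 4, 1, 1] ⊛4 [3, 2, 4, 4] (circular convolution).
Use y[k] = Σ_j f[j]·g[(k-j) mod 4]. y[0] = 2×3 + 4×4 + 1×4 + 1×2 = 28; y[1] = 2×2 + 4×3 + 1×4 + 1×4 = 24; y[2] = 2×4 + 4×2 + 1×3 + 1×4 = 23; y[3] = 2×4 + 4×4 + 1×2 + 1×3 = 29. Result: [28, 24, 23, 29]

[28, 24, 23, 29]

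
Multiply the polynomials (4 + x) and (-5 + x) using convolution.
Ascending coefficients: a = [4, 1], b = [-5, 1]. c[0] = 4×-5 = -20; c[1] = 4×1 + 1×-5 = -1; c[2] = 1×1 = 1. Result coefficients: [-20, -1, 1] → -20 - x + x^2

-20 - x + x^2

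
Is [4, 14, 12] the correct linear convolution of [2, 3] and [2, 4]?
Recompute linear convolution of [2, 3] and [2, 4]: y[0] = 2×2 = 4; y[1] = 2×4 + 3×2 = 14; y[2] = 3×4 = 12 → [4, 14, 12]. Given [4, 14, 12] matches, so answer: Yes

Yes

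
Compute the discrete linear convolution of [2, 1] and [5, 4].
y[0] = 2×5 = 10; y[1] = 2×4 + 1×5 = 13; y[2] = 1×4 = 4

[10, 13, 4]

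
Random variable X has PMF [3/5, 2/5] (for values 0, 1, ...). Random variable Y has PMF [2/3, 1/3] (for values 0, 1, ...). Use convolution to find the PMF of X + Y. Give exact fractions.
P(X+Y=k) = Σ_i P(X=i)·P(Y=k-i) — a convolution of [3/5, 2/5] and [2/3, 1/3]. P(X+Y=0) = (3/5)×(2/3) = 2/5; P(X+Y=1) = (3/5)×(1/3) + (2/5)×(2/3) = 1/5 + 4/15 = 7/15; P(X+Y=2) = (2/5)×(1/3) = 2/15. PMF: [2/5, 7/15, 2/15] (sums to 1 ✓)

[2/5, 7/15, 2/15]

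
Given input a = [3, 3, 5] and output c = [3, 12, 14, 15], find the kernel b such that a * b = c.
Output length 4 = len(a) + len(b) - 1 ⇒ len(b) = 2. Solve b forward using b[k] = (c[k] - Σ_{i≥1} a[i]·b[k-i]) / a[0]: b[0] = c[0] / a[0] = 3 / 3 = 1; b[1] = (c[1] - 3×1) / a[0] = (12 - 3×1) / 3 = 3. So b = [1, 3]. Forward-check [3, 3, 5] * [1, 3]: c[0] = 3×1 = 3; c[1] = 3×3 + 3×1 = 12; c[2] = 3×3 + 5×1 = 14; c[3] = 5×3 = 15 → [3, 12, 14, 15] ✓

[1, 3]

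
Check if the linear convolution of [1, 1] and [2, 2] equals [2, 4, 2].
Recompute linear convolution of [1, 1] and [2, 2]: y[0] = 1×2 = 2; y[1] = 1×2 + 1×2 = 4; y[2] = 1×2 = 2 → [2, 4, 2]. Given [2, 4, 2] matches, so answer: Yes

Yes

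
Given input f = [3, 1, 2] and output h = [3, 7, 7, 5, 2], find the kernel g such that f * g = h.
Output length 5 = len(f) + len(g) - 1 ⇒ len(g) = 3. Solve g forward using g[k] = (h[k] - Σ_{i≥1} f[i]·g[k-i]) / f[0]: g[0] = h[0] / f[0] = 3 / 3 = 1; g[1] = (h[1] - 1×1) / f[0] = (7 - 1×1) / 3 = 2; g[2] = (h[2] - 1×2 - 2×1) / f[0] = (7 - 1×2 - 2×1) / 3 = 1. So g = [1, 2, 1]. Forward-check [3, 1, 2] * [1, 2, 1]: h[0] = 3×1 = 3; h[1] = 3×2 + 1×1 = 7; h[2] = 3×1 + 1×2 + 2×1 = 7; h[3] = 1×1 + 2×2 = 5; h[4] = 2×1 = 2 → [3, 7, 7, 5, 2] ✓

[1, 2, 1]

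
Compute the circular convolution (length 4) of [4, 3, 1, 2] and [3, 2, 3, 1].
Use y[k] = Σ_j u[j]·v[(k-j) mod 4]. y[0] = 4×3 + 3×1 + 1×3 + 2×2 = 22; y[1] = 4×2 + 3×3 + 1×1 + 2×3 = 24; y[2] = 4×3 + 3×2 + 1×3 + 2×1 = 23; y[3] = 4×1 + 3×3 + 1×2 + 2×3 = 21. Result: [22, 24, 23, 21]

[22, 24, 23, 21]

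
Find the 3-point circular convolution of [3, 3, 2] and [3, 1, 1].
Use y[k] = Σ_j f[j]·g[(k-j) mod 3]. y[0] = 3×3 + 3×1 + 2×1 = 14; y[1] = 3×1 + 3×3 + 2×1 = 14; y[2] = 3×1 + 3×1 + 2×3 = 12. Result: [14, 14, 12]

[14, 14, 12]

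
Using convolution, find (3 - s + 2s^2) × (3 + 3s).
Ascending coefficients: a = [3, -1, 2], b = [3, 3]. c[0] = 3×3 = 9; c[1] = 3×3 + -1×3 = 6; c[2] = -1×3 + 2×3 = 3; c[3] = 2×3 = 6. Result coefficients: [9, 6, 3, 6] → 9 + 6s + 3s^2 + 6s^3

9 + 6s + 3s^2 + 6s^3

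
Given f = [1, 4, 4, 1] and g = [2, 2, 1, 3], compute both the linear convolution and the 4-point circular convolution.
Linear: y_lin[0] = 1×2 = 2; y_lin[1] = 1×2 + 4×2 = 10; y_lin[2] = 1×1 + 4×2 + 4×2 = 17; y_lin[3] = 1×3 + 4×1 + 4×2 + 1×2 = 17; y_lin[4] = 4×3 + 4×1 + 1×2 = 18; y_lin[5] = 4×3 + 1×1 = 13; y_lin[6] = 1×3 = 3 → [2, 10, 17, 17, 18, 13, 3]. Circular (length 4): y[0] = 1×2 + 4×3 + 4×1 + 1×2 = 20; y[1] = 1×2 + 4×2 + 4×3 + 1×1 = 23; y[2] = 1×1 + 4×2 + 4×2 + 1×3 = 20; y[3] = 1×3 + 4×1 + 4×2 + 1×2 = 17 → [20, 23, 20, 17]

Linear: [2, 10, 17, 17, 18, 13, 3], Circular: [20, 23, 20, 17]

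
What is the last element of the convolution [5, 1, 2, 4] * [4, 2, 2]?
Use y[k] = Σ_i a[i]·b[k-i] at k=5. y[5] = 4×2 = 8

8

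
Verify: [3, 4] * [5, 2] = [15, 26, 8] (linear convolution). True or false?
Recompute linear convolution of [3, 4] and [5, 2]: y[0] = 3×5 = 15; y[1] = 3×2 + 4×5 = 26; y[2] = 4×2 = 8 → [15, 26, 8]. Given [15, 26, 8] matches, so answer: Yes

Yes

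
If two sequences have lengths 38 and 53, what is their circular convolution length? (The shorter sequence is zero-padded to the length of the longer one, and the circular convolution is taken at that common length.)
Circular convolution (zero-padding the shorter input) has length max(m, n) = max(38, 53) = 53

53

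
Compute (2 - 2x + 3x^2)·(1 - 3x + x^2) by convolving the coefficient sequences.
Ascending coefficients: a = [2, -2, 3], b = [1, -3, 1]. c[0] = 2×1 = 2; c[1] = 2×-3 + -2×1 = -8; c[2] = 2×1 + -2×-3 + 3×1 = 11; c[3] = -2×1 + 3×-3 = -11; c[4] = 3×1 = 3. Result coefficients: [2, -8, 11, -11, 3] → 2 - 8x + 11x^2 - 11x^3 + 3x^4

2 - 8x + 11x^2 - 11x^3 + 3x^4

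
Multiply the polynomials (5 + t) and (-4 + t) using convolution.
Ascending coefficients: a = [5, 1], b = [-4, 1]. c[0] = 5×-4 = -20; c[1] = 5×1 + 1×-4 = 1; c[2] = 1×1 = 1. Result coefficients: [-20, 1, 1] → -20 + t + t^2

-20 + t + t^2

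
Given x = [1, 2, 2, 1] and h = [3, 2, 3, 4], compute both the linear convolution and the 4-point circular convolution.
Linear: y_lin[0] = 1×3 = 3; y_lin[1] = 1×2 + 2×3 = 8; y_lin[2] = 1×3 + 2×2 + 2×3 = 13; y_lin[3] = 1×4 + 2×3 + 2×2 + 1×3 = 17; y_lin[4] = 2×4 + 2×3 + 1×2 = 16; y_lin[5] = 2×4 + 1×3 = 11; y_lin[6] = 1×4 = 4 → [3, 8, 13, 17, 16, 11, 4]. Circular (length 4): y[0] = 1×3 + 2×4 + 2×3 + 1×2 = 19; y[1] = 1×2 + 2×3 + 2×4 + 1×3 = 19; y[2] = 1×3 + 2×2 + 2×3 + 1×4 = 17; y[3] = 1×4 + 2×3 + 2×2 + 1×3 = 17 → [19, 19, 17, 17]

Linear: [3, 8, 13, 17, 16, 11, 4], Circular: [19, 19, 17, 17]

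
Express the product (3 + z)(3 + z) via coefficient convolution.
Ascending coefficients: a = [3, 1], b = [3, 1]. c[0] = 3×3 = 9; c[1] = 3×1 + 1×3 = 6; c[2] = 1×1 = 1. Result coefficients: [9, 6, 1] → 9 + 6z + z^2

9 + 6z + z^2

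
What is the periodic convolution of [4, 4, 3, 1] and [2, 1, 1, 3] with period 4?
Use y[k] = Σ_j s[j]·t[(k-j) mod 4]. y[0] = 4×2 + 4×3 + 3×1 + 1×1 = 24; y[1] = 4×1 + 4×2 + 3×3 + 1×1 = 22; y[2] = 4×1 + 4×1 + 3×2 + 1×3 = 17; y[3] = 4×3 + 4×1 + 3×1 + 1×2 = 21. Result: [24, 22, 17, 21]

[24, 22, 17, 21]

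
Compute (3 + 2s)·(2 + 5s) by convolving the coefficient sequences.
Ascending coefficients: a = [3, 2], b = [2, 5]. c[0] = 3×2 = 6; c[1] = 3×5 + 2×2 = 19; c[2] = 2×5 = 10. Result coefficients: [6, 19, 10] → 6 + 19s + 10s^2

6 + 19s + 10s^2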